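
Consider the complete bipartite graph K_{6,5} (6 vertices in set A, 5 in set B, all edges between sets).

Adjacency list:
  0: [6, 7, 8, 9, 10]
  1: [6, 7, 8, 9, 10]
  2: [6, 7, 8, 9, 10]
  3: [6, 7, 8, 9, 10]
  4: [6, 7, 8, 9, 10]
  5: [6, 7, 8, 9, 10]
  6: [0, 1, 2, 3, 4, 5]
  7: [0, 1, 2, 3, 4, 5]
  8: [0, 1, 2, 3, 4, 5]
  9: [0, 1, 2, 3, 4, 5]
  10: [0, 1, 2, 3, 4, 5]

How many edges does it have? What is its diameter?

K_{6,5} has 6 * 5 = 30 edges.
Any vertex reaches any opposite-side vertex in 1 step; same-side vertices reach in 2 steps via any opposite-side vertex.
Diameter = 2.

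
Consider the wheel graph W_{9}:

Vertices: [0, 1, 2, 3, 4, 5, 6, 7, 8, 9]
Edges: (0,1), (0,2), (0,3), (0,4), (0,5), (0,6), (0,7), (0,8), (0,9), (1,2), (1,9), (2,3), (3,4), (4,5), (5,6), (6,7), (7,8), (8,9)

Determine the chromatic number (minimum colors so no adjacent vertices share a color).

W_{9} = C_{9} plus a hub adjacent to every cycle vertex.
The outer cycle needs 3 colors (odd cycle); the hub is adjacent to all of them so needs a fresh color.
Chromatic number = 3 + 1 = 4.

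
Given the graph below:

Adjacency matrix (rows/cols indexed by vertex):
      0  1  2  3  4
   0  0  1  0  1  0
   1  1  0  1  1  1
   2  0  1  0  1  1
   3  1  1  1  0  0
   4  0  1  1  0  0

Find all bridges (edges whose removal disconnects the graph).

No bridges found. The graph is 2-edge-connected (no single edge removal disconnects it).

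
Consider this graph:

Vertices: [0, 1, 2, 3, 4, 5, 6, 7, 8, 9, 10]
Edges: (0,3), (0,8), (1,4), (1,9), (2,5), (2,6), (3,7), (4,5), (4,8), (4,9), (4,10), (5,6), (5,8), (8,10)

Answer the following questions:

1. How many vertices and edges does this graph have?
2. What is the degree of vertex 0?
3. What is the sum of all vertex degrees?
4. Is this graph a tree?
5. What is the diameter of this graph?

Count: 11 vertices, 14 edges.
Vertex 0 has neighbors [3, 8], degree = 2.
Handshaking lemma: 2 * 14 = 28.
A tree on 11 vertices has 10 edges. This graph has 14 edges (4 extra). Not a tree.
Diameter (longest shortest path) = 5.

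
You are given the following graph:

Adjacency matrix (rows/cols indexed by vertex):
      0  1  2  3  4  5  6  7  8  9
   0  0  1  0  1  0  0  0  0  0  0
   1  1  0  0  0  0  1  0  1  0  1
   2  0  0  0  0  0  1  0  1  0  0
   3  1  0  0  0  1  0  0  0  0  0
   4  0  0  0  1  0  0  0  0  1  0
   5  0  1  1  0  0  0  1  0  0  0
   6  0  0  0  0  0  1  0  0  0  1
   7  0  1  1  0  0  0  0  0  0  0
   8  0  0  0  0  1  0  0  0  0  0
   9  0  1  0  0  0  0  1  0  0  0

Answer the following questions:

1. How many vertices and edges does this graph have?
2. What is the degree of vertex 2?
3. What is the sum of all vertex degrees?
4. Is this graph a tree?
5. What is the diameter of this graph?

Count: 10 vertices, 11 edges.
Vertex 2 has neighbors [5, 7], degree = 2.
Handshaking lemma: 2 * 11 = 22.
A tree on 10 vertices has 9 edges. This graph has 11 edges (2 extra). Not a tree.
Diameter (longest shortest path) = 6.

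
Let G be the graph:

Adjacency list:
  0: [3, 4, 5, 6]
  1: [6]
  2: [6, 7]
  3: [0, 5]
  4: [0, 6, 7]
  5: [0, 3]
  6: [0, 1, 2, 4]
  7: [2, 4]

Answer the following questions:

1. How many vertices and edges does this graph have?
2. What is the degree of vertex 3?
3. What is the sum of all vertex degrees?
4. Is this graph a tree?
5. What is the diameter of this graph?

Count: 8 vertices, 10 edges.
Vertex 3 has neighbors [0, 5], degree = 2.
Handshaking lemma: 2 * 10 = 20.
A tree on 8 vertices has 7 edges. This graph has 10 edges (3 extra). Not a tree.
Diameter (longest shortest path) = 3.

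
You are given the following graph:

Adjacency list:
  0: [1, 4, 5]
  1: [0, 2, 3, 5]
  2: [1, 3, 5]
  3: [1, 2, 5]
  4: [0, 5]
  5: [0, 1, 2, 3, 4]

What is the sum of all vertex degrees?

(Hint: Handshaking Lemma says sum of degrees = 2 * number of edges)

Count edges: 10 edges.
By Handshaking Lemma: sum of degrees = 2 * 10 = 20.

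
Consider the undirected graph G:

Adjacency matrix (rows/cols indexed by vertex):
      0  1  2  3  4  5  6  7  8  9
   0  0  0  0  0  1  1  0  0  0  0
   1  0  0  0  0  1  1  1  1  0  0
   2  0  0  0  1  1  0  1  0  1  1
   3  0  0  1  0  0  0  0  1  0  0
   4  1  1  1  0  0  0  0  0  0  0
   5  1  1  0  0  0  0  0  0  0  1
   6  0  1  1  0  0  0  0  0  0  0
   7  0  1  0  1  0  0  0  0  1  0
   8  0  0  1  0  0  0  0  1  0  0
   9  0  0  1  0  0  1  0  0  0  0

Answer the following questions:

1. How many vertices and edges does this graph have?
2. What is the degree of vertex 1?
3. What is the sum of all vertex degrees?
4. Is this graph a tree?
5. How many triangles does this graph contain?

Count: 10 vertices, 14 edges.
Vertex 1 has neighbors [4, 5, 6, 7], degree = 4.
Handshaking lemma: 2 * 14 = 28.
A tree on 10 vertices has 9 edges. This graph has 14 edges (5 extra). Not a tree.
Number of triangles = 0.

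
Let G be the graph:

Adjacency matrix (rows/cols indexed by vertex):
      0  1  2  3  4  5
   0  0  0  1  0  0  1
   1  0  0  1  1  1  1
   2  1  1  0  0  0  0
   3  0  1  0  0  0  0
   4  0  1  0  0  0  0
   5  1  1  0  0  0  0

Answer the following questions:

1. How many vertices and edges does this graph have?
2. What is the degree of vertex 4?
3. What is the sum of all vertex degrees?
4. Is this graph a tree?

Count: 6 vertices, 6 edges.
Vertex 4 has neighbors [1], degree = 1.
Handshaking lemma: 2 * 6 = 12.
A tree on 6 vertices has 5 edges. This graph has 6 edges (1 extra). Not a tree.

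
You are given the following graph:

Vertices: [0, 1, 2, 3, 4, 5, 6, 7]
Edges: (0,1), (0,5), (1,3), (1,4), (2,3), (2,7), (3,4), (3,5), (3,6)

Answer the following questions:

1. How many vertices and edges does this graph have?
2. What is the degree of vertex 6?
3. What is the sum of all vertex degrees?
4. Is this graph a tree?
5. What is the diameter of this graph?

Count: 8 vertices, 9 edges.
Vertex 6 has neighbors [3], degree = 1.
Handshaking lemma: 2 * 9 = 18.
A tree on 8 vertices has 7 edges. This graph has 9 edges (2 extra). Not a tree.
Diameter (longest shortest path) = 4.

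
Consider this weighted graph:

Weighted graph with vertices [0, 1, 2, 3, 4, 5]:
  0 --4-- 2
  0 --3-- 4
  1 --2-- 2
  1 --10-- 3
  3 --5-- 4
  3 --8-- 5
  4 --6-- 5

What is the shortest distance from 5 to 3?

Using Dijkstra's algorithm from vertex 5:
Shortest path: 5 -> 3
Total weight: 8 = 8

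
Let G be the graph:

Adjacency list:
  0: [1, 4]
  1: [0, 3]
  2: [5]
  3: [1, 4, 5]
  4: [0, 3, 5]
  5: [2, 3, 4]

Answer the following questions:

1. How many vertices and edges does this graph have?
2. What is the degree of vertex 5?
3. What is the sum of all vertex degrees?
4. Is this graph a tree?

Count: 6 vertices, 7 edges.
Vertex 5 has neighbors [2, 3, 4], degree = 3.
Handshaking lemma: 2 * 7 = 14.
A tree on 6 vertices has 5 edges. This graph has 7 edges (2 extra). Not a tree.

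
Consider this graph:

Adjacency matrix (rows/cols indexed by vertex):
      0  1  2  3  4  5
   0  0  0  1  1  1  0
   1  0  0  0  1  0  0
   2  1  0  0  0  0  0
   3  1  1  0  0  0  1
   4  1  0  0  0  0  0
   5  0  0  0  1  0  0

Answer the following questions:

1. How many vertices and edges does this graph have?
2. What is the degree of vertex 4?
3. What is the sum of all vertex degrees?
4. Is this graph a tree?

Count: 6 vertices, 5 edges.
Vertex 4 has neighbors [0], degree = 1.
Handshaking lemma: 2 * 5 = 10.
A graph is a tree iff it is connected and has exactly n-1 edges. This graph is connected (all 6 vertices in one component) and has 6-1 = 5 edges. It is a tree.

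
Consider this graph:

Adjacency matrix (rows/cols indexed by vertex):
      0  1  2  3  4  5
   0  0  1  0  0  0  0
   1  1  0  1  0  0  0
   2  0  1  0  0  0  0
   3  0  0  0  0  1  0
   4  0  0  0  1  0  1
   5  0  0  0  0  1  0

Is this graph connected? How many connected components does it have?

Checking connectivity: the graph has 2 connected component(s).
Components: [[0, 1, 2], [3, 4, 5]]. The graph is NOT connected.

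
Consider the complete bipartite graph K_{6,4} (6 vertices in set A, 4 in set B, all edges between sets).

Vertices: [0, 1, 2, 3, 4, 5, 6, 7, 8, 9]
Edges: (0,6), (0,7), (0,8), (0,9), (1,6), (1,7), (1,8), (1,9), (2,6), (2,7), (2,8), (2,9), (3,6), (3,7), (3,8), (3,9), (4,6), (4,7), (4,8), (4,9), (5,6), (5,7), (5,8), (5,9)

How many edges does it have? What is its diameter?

K_{6,4} has 6 * 4 = 24 edges.
Any vertex reaches any opposite-side vertex in 1 step; same-side vertices reach in 2 steps via any opposite-side vertex.
Diameter = 2.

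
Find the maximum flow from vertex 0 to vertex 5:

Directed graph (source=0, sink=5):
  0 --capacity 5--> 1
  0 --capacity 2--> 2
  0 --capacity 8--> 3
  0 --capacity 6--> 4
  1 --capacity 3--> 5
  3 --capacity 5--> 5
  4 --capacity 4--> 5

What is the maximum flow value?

Computing max flow:
  Flow on (0->1): 3/5
  Flow on (0->3): 5/8
  Flow on (0->4): 4/6
  Flow on (1->5): 3/3
  Flow on (3->5): 5/5
  Flow on (4->5): 4/4
Maximum flow = 12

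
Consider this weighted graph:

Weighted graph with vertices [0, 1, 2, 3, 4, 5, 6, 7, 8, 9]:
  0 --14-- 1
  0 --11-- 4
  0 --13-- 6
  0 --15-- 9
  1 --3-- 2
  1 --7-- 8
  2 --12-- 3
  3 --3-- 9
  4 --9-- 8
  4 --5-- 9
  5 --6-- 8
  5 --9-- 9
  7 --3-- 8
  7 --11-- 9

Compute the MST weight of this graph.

Applying Kruskal's algorithm (sort edges by weight, add if no cycle):
  Add (1,2) w=3
  Add (3,9) w=3
  Add (7,8) w=3
  Add (4,9) w=5
  Add (5,8) w=6
  Add (1,8) w=7
  Add (4,8) w=9
  Skip (5,9) w=9 (creates cycle)
  Add (0,4) w=11
  Skip (7,9) w=11 (creates cycle)
  Skip (2,3) w=12 (creates cycle)
  Add (0,6) w=13
  Skip (0,1) w=14 (creates cycle)
  Skip (0,9) w=15 (creates cycle)
MST weight = 60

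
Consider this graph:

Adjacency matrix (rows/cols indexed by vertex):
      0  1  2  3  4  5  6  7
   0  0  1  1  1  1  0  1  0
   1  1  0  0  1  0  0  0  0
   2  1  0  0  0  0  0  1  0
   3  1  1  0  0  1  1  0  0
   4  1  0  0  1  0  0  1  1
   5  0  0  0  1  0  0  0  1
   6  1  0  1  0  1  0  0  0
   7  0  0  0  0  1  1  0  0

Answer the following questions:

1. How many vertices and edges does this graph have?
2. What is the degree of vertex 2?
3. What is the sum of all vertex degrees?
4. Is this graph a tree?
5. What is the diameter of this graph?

Count: 8 vertices, 12 edges.
Vertex 2 has neighbors [0, 6], degree = 2.
Handshaking lemma: 2 * 12 = 24.
A tree on 8 vertices has 7 edges. This graph has 12 edges (5 extra). Not a tree.
Diameter (longest shortest path) = 3.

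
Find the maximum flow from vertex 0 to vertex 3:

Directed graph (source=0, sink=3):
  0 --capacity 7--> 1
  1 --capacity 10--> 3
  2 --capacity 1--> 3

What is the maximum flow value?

Computing max flow:
  Flow on (0->1): 7/7
  Flow on (1->3): 7/10
Maximum flow = 7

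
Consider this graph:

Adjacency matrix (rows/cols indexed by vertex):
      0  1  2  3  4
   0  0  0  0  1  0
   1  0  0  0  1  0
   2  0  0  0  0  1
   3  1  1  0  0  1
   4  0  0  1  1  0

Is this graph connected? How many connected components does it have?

Checking connectivity: the graph has 1 connected component(s).
All vertices are reachable from each other. The graph IS connected.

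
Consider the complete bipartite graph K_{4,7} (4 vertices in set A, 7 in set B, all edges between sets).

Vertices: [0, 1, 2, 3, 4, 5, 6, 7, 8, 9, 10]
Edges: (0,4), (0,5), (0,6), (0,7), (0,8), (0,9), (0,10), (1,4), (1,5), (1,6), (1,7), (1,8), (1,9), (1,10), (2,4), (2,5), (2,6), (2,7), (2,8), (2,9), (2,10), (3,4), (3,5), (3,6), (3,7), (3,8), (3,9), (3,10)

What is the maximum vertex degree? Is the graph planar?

Set-A vertices have degree 7; set-B vertices have degree 4. Maximum degree = max(4,7) = 7.
K_{4,7} contains K_{3,3} as a subgraph (since both sides have >= 3 vertices); by Kuratowski's theorem it is not planar.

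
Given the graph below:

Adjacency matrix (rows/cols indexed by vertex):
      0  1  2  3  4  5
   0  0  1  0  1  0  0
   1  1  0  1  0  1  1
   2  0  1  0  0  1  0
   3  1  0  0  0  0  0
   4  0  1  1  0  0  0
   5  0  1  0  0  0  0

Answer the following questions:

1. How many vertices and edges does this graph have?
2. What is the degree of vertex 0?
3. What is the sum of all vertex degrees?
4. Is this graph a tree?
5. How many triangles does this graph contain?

Count: 6 vertices, 6 edges.
Vertex 0 has neighbors [1, 3], degree = 2.
Handshaking lemma: 2 * 6 = 12.
A tree on 6 vertices has 5 edges. This graph has 6 edges (1 extra). Not a tree.
Number of triangles = 1.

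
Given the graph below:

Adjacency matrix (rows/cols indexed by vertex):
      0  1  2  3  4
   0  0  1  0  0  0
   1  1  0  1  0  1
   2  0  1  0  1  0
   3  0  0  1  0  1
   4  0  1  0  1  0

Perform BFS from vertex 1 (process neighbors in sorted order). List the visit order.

BFS from vertex 1 (neighbors processed in ascending order):
Visit order: 1, 0, 2, 4, 3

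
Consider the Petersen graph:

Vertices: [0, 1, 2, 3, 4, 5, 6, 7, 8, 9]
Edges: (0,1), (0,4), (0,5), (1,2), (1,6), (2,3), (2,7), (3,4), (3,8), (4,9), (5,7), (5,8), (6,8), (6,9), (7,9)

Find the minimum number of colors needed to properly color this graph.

The Petersen graph contains odd cycles (e.g. the outer 5-cycle), so chi >= 3.
A proper 3-coloring exists (it is a well-known 3-chromatic graph).
Chromatic number = 3.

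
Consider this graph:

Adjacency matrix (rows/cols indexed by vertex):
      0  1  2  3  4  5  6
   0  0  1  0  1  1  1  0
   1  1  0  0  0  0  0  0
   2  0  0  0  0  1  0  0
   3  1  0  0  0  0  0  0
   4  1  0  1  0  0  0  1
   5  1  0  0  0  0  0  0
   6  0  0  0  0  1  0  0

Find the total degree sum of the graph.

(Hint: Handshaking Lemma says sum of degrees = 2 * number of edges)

Count edges: 6 edges.
By Handshaking Lemma: sum of degrees = 2 * 6 = 12.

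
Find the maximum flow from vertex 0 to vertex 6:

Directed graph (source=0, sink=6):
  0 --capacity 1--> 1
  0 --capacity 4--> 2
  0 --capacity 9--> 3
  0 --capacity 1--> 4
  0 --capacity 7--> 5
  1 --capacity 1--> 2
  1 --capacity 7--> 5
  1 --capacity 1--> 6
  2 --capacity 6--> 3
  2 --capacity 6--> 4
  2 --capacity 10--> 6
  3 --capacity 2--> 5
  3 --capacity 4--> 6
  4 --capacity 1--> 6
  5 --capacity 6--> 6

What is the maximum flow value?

Computing max flow:
  Flow on (0->1): 1/1
  Flow on (0->2): 4/4
  Flow on (0->3): 6/9
  Flow on (0->4): 1/1
  Flow on (0->5): 4/7
  Flow on (1->6): 1/1
  Flow on (2->6): 4/10
  Flow on (3->5): 2/2
  Flow on (3->6): 4/4
  Flow on (4->6): 1/1
  Flow on (5->6): 6/6
Maximum flow = 16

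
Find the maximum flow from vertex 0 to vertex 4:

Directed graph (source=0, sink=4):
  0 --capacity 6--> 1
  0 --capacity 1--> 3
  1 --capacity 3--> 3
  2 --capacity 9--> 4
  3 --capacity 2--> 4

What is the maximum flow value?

Computing max flow:
  Flow on (0->1): 2/6
  Flow on (1->3): 2/3
  Flow on (3->4): 2/2
Maximum flow = 2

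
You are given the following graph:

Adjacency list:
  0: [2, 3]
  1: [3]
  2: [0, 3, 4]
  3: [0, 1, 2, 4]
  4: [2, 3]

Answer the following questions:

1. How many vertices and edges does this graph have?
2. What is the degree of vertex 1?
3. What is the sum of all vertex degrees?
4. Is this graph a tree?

Count: 5 vertices, 6 edges.
Vertex 1 has neighbors [3], degree = 1.
Handshaking lemma: 2 * 6 = 12.
A tree on 5 vertices has 4 edges. This graph has 6 edges (2 extra). Not a tree.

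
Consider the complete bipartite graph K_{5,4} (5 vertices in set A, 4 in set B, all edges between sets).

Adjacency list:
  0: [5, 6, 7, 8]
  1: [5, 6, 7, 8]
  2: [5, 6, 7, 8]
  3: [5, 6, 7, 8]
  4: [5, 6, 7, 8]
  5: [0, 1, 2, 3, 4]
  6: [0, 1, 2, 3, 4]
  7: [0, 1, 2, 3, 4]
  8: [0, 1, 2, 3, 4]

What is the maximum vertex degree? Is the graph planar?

Set-A vertices have degree 4; set-B vertices have degree 5. Maximum degree = max(5,4) = 5.
K_{5,4} contains K_{3,3} as a subgraph (since both sides have >= 3 vertices); by Kuratowski's theorem it is not planar.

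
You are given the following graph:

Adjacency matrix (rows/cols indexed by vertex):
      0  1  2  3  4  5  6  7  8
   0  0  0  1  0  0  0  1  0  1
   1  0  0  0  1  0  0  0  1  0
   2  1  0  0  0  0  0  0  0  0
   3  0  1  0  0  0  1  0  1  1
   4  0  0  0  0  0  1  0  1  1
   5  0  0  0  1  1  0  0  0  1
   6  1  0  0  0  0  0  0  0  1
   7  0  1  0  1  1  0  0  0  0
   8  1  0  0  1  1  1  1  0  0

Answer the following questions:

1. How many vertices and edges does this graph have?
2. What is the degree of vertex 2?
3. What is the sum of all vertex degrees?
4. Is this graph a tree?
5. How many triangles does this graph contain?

Count: 9 vertices, 13 edges.
Vertex 2 has neighbors [0], degree = 1.
Handshaking lemma: 2 * 13 = 26.
A tree on 9 vertices has 8 edges. This graph has 13 edges (5 extra). Not a tree.
Number of triangles = 4.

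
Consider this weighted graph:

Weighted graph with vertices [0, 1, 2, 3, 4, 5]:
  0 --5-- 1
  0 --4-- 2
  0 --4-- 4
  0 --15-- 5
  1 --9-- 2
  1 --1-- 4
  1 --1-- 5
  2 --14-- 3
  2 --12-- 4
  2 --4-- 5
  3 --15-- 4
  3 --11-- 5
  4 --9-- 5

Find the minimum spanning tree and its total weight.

Applying Kruskal's algorithm (sort edges by weight, add if no cycle):
  Add (1,5) w=1
  Add (1,4) w=1
  Add (0,2) w=4
  Add (0,4) w=4
  Skip (2,5) w=4 (creates cycle)
  Skip (0,1) w=5 (creates cycle)
  Skip (1,2) w=9 (creates cycle)
  Skip (4,5) w=9 (creates cycle)
  Add (3,5) w=11
  Skip (2,4) w=12 (creates cycle)
  Skip (2,3) w=14 (creates cycle)
  Skip (0,5) w=15 (creates cycle)
  Skip (3,4) w=15 (creates cycle)
MST weight = 21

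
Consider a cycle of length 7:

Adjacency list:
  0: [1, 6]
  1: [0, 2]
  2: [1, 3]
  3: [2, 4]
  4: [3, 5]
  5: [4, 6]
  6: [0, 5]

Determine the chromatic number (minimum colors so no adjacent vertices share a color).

This is an odd cycle (C_7). Odd cycles are not bipartite (any 2-coloring forces two adjacent vertices to match), and 3 colors suffice.
Chromatic number = 3.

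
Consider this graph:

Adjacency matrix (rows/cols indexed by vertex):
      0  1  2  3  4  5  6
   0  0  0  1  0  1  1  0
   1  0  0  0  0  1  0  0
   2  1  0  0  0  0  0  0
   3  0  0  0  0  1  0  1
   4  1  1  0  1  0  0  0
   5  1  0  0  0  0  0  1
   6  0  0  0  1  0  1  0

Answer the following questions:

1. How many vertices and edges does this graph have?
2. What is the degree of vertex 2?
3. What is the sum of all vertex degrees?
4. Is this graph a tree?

Count: 7 vertices, 7 edges.
Vertex 2 has neighbors [0], degree = 1.
Handshaking lemma: 2 * 7 = 14.
A tree on 7 vertices has 6 edges. This graph has 7 edges (1 extra). Not a tree.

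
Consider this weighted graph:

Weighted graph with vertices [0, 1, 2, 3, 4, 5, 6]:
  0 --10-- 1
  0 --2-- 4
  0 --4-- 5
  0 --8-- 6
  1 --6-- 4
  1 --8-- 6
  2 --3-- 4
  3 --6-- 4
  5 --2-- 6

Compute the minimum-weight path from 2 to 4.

Using Dijkstra's algorithm from vertex 2:
Shortest path: 2 -> 4
Total weight: 3 = 3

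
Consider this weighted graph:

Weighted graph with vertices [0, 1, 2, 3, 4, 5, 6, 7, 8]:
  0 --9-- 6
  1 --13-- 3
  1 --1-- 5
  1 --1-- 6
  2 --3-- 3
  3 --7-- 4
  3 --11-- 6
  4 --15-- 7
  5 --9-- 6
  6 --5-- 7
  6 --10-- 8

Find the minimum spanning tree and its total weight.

Applying Kruskal's algorithm (sort edges by weight, add if no cycle):
  Add (1,6) w=1
  Add (1,5) w=1
  Add (2,3) w=3
  Add (6,7) w=5
  Add (3,4) w=7
  Add (0,6) w=9
  Skip (5,6) w=9 (creates cycle)
  Add (6,8) w=10
  Add (3,6) w=11
  Skip (1,3) w=13 (creates cycle)
  Skip (4,7) w=15 (creates cycle)
MST weight = 47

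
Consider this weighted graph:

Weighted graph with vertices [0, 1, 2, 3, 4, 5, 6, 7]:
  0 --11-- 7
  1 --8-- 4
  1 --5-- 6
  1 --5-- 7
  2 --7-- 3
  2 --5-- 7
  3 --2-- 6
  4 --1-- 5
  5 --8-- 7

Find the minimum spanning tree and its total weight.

Applying Kruskal's algorithm (sort edges by weight, add if no cycle):
  Add (4,5) w=1
  Add (3,6) w=2
  Add (1,7) w=5
  Add (1,6) w=5
  Add (2,7) w=5
  Skip (2,3) w=7 (creates cycle)
  Add (1,4) w=8
  Skip (5,7) w=8 (creates cycle)
  Add (0,7) w=11
MST weight = 37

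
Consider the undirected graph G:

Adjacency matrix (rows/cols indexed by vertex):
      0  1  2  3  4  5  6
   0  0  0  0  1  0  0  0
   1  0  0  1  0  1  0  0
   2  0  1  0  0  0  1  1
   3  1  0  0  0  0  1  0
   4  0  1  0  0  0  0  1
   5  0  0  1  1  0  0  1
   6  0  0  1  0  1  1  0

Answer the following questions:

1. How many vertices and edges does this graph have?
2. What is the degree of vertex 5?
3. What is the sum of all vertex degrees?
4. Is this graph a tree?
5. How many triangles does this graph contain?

Count: 7 vertices, 8 edges.
Vertex 5 has neighbors [2, 3, 6], degree = 3.
Handshaking lemma: 2 * 8 = 16.
A tree on 7 vertices has 6 edges. This graph has 8 edges (2 extra). Not a tree.
Number of triangles = 1.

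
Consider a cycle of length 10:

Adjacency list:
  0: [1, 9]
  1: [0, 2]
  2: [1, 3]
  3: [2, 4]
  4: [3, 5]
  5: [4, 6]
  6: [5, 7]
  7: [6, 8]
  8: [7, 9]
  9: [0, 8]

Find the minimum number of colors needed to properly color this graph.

This is an even cycle (C_10). Even cycles are bipartite.
Chromatic number = 2.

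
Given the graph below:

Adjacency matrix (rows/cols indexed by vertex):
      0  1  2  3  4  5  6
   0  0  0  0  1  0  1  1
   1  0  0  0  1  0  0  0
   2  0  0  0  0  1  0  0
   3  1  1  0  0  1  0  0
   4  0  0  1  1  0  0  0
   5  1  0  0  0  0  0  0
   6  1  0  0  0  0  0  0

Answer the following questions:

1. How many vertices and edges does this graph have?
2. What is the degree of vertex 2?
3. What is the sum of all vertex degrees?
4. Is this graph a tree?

Count: 7 vertices, 6 edges.
Vertex 2 has neighbors [4], degree = 1.
Handshaking lemma: 2 * 6 = 12.
A graph is a tree iff it is connected and has exactly n-1 edges. This graph is connected (all 7 vertices in one component) and has 7-1 = 6 edges. It is a tree.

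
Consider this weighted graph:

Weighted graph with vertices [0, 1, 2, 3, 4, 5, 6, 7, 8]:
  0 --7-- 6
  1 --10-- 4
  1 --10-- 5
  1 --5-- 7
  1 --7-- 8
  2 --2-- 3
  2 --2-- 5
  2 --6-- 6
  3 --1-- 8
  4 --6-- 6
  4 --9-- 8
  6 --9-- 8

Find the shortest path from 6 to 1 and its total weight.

Using Dijkstra's algorithm from vertex 6:
Shortest path: 6 -> 4 -> 1
Total weight: 6 + 10 = 16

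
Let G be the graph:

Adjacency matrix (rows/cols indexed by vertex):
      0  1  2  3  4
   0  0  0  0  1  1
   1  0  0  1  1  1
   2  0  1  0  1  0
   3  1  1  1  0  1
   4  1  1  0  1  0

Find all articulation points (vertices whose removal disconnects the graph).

No articulation points. The graph is biconnected.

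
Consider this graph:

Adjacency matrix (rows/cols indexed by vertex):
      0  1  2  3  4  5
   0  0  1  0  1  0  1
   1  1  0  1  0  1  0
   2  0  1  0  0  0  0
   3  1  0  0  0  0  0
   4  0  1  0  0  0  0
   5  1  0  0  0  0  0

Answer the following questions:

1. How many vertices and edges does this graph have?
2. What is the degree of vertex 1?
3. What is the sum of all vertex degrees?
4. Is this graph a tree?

Count: 6 vertices, 5 edges.
Vertex 1 has neighbors [0, 2, 4], degree = 3.
Handshaking lemma: 2 * 5 = 10.
A graph is a tree iff it is connected and has exactly n-1 edges. This graph is connected (all 6 vertices in one component) and has 6-1 = 5 edges. It is a tree.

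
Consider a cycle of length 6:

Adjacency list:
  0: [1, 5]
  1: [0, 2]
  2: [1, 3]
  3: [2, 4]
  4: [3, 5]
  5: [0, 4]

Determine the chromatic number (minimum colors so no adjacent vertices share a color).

This is an even cycle (C_6). Even cycles are bipartite.
Chromatic number = 2.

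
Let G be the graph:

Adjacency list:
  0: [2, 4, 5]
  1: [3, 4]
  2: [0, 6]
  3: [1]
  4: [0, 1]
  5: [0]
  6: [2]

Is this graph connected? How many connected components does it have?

Checking connectivity: the graph has 1 connected component(s).
All vertices are reachable from each other. The graph IS connected.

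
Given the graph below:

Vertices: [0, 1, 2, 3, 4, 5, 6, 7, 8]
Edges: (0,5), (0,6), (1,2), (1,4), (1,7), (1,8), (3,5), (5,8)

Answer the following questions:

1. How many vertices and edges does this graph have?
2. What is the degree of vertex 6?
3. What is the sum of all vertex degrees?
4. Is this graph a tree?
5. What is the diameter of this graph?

Count: 9 vertices, 8 edges.
Vertex 6 has neighbors [0], degree = 1.
Handshaking lemma: 2 * 8 = 16.
A graph is a tree iff it is connected and has exactly n-1 edges. This graph is connected (all 9 vertices in one component) and has 9-1 = 8 edges. It is a tree.
Diameter (longest shortest path) = 5.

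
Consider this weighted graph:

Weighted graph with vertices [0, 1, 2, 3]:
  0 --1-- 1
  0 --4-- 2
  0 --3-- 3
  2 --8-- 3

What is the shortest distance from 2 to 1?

Using Dijkstra's algorithm from vertex 2:
Shortest path: 2 -> 0 -> 1
Total weight: 4 + 1 = 5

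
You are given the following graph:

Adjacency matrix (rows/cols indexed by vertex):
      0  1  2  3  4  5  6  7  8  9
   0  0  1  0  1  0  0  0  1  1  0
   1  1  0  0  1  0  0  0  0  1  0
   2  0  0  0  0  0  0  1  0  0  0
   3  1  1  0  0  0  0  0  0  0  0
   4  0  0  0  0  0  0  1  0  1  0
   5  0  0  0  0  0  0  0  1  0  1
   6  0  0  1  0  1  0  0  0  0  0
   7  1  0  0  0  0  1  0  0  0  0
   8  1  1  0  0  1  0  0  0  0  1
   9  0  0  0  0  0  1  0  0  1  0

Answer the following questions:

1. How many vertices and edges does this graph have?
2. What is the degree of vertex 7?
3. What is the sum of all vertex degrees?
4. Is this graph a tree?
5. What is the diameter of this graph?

Count: 10 vertices, 12 edges.
Vertex 7 has neighbors [0, 5], degree = 2.
Handshaking lemma: 2 * 12 = 24.
A tree on 10 vertices has 9 edges. This graph has 12 edges (3 extra). Not a tree.
Diameter (longest shortest path) = 5.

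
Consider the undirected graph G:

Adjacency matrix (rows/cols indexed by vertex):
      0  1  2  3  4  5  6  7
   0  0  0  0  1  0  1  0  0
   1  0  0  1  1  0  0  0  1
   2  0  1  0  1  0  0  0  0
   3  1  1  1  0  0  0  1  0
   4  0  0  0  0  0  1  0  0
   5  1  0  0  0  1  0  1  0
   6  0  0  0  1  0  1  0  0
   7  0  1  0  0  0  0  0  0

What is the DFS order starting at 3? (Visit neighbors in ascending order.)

DFS from vertex 3 (neighbors processed in ascending order):
Visit order: 3, 0, 5, 4, 6, 1, 2, 7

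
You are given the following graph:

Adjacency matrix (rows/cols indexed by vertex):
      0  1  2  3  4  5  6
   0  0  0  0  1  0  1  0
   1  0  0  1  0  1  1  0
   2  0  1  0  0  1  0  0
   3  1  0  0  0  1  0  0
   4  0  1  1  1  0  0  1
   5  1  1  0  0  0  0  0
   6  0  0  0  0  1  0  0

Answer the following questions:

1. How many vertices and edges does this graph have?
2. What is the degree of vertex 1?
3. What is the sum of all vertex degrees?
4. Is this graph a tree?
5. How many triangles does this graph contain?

Count: 7 vertices, 8 edges.
Vertex 1 has neighbors [2, 4, 5], degree = 3.
Handshaking lemma: 2 * 8 = 16.
A tree on 7 vertices has 6 edges. This graph has 8 edges (2 extra). Not a tree.
Number of triangles = 1.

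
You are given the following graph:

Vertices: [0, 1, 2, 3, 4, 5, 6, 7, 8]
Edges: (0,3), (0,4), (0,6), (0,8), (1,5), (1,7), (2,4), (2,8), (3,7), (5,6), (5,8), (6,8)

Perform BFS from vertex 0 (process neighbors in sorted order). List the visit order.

BFS from vertex 0 (neighbors processed in ascending order):
Visit order: 0, 3, 4, 6, 8, 7, 2, 5, 1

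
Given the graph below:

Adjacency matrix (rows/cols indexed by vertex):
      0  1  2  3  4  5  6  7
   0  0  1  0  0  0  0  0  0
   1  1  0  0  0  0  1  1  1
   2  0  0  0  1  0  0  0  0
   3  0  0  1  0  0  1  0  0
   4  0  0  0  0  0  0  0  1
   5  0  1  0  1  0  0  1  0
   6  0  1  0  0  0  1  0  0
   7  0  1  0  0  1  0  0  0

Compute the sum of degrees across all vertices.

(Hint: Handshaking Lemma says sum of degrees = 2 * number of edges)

Count edges: 8 edges.
By Handshaking Lemma: sum of degrees = 2 * 8 = 16.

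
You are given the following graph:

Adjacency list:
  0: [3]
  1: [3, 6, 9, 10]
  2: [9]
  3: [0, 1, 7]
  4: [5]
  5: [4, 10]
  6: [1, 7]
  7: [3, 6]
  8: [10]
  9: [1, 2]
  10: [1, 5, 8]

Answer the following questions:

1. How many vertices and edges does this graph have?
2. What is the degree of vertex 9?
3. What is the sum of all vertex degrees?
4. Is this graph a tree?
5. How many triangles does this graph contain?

Count: 11 vertices, 11 edges.
Vertex 9 has neighbors [1, 2], degree = 2.
Handshaking lemma: 2 * 11 = 22.
A tree on 11 vertices has 10 edges. This graph has 11 edges (1 extra). Not a tree.
Number of triangles = 0.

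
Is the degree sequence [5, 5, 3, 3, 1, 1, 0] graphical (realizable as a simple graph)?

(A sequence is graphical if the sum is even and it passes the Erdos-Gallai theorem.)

Sum of degrees = 18. Sum is even but fails Erdos-Gallai. The sequence is NOT graphical.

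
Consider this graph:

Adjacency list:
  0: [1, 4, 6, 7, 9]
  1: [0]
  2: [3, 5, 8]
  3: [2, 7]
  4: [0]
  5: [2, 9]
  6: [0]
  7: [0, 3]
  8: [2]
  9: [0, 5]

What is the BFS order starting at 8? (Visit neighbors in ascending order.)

BFS from vertex 8 (neighbors processed in ascending order):
Visit order: 8, 2, 3, 5, 7, 9, 0, 1, 4, 6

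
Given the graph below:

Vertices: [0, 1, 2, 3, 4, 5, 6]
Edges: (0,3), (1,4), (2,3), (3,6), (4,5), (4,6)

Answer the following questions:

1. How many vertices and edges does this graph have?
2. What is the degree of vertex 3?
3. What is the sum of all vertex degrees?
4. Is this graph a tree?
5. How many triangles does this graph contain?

Count: 7 vertices, 6 edges.
Vertex 3 has neighbors [0, 2, 6], degree = 3.
Handshaking lemma: 2 * 6 = 12.
A graph is a tree iff it is connected and has exactly n-1 edges. This graph is connected (all 7 vertices in one component) and has 7-1 = 6 edges. It is a tree.
Number of triangles = 0.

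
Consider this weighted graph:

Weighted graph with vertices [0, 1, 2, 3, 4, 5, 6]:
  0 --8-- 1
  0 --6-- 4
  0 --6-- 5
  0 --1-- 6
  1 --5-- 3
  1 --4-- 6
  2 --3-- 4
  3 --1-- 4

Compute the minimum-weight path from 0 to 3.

Using Dijkstra's algorithm from vertex 0:
Shortest path: 0 -> 4 -> 3
Total weight: 6 + 1 = 7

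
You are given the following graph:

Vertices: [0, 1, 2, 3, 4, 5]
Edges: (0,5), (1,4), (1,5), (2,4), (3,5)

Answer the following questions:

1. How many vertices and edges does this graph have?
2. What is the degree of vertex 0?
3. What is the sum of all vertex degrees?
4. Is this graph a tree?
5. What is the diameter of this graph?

Count: 6 vertices, 5 edges.
Vertex 0 has neighbors [5], degree = 1.
Handshaking lemma: 2 * 5 = 10.
A graph is a tree iff it is connected and has exactly n-1 edges. This graph is connected (all 6 vertices in one component) and has 6-1 = 5 edges. It is a tree.
Diameter (longest shortest path) = 4.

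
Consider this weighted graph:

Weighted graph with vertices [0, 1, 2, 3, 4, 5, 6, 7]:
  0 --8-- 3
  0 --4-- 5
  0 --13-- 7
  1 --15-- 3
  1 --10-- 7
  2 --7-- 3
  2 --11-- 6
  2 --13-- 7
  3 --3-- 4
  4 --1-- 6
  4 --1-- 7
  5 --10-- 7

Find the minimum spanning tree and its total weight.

Applying Kruskal's algorithm (sort edges by weight, add if no cycle):
  Add (4,7) w=1
  Add (4,6) w=1
  Add (3,4) w=3
  Add (0,5) w=4
  Add (2,3) w=7
  Add (0,3) w=8
  Add (1,7) w=10
  Skip (5,7) w=10 (creates cycle)
  Skip (2,6) w=11 (creates cycle)
  Skip (0,7) w=13 (creates cycle)
  Skip (2,7) w=13 (creates cycle)
  Skip (1,3) w=15 (creates cycle)
MST weight = 34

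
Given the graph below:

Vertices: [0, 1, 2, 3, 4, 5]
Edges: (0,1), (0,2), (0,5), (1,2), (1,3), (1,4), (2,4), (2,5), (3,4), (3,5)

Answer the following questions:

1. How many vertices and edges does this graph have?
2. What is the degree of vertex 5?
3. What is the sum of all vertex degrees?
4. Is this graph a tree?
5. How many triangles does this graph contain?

Count: 6 vertices, 10 edges.
Vertex 5 has neighbors [0, 2, 3], degree = 3.
Handshaking lemma: 2 * 10 = 20.
A tree on 6 vertices has 5 edges. This graph has 10 edges (5 extra). Not a tree.
Number of triangles = 4.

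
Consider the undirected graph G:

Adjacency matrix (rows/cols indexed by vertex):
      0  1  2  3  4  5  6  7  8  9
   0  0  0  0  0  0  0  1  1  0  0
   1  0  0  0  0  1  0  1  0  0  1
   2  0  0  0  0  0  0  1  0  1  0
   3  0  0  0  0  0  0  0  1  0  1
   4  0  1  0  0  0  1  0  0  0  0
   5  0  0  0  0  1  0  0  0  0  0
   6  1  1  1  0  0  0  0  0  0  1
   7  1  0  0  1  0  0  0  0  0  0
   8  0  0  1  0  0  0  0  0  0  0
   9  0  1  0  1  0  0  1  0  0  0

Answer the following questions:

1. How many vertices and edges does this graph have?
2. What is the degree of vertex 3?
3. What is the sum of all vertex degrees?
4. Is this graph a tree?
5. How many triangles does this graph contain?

Count: 10 vertices, 11 edges.
Vertex 3 has neighbors [7, 9], degree = 2.
Handshaking lemma: 2 * 11 = 22.
A tree on 10 vertices has 9 edges. This graph has 11 edges (2 extra). Not a tree.
Number of triangles = 1.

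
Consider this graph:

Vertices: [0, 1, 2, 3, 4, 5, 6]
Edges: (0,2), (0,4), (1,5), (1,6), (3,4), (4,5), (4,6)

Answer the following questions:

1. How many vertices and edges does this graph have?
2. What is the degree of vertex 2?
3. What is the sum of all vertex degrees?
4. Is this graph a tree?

Count: 7 vertices, 7 edges.
Vertex 2 has neighbors [0], degree = 1.
Handshaking lemma: 2 * 7 = 14.
A tree on 7 vertices has 6 edges. This graph has 7 edges (1 extra). Not a tree.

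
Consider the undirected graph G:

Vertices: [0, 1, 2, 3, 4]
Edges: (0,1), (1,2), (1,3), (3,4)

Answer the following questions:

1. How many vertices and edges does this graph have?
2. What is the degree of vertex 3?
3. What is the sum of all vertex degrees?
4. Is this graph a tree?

Count: 5 vertices, 4 edges.
Vertex 3 has neighbors [1, 4], degree = 2.
Handshaking lemma: 2 * 4 = 8.
A graph is a tree iff it is connected and has exactly n-1 edges. This graph is connected (all 5 vertices in one component) and has 5-1 = 4 edges. It is a tree.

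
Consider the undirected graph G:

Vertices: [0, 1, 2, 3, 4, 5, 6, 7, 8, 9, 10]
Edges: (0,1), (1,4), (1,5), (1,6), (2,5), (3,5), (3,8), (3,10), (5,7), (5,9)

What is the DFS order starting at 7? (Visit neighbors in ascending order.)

DFS from vertex 7 (neighbors processed in ascending order):
Visit order: 7, 5, 1, 0, 4, 6, 2, 3, 8, 10, 9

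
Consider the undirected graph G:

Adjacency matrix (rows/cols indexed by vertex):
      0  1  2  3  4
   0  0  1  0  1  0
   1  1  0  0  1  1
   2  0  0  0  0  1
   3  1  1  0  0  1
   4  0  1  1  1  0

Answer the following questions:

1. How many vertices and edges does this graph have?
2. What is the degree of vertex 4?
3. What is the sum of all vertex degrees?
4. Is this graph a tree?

Count: 5 vertices, 6 edges.
Vertex 4 has neighbors [1, 2, 3], degree = 3.
Handshaking lemma: 2 * 6 = 12.
A tree on 5 vertices has 4 edges. This graph has 6 edges (2 extra). Not a tree.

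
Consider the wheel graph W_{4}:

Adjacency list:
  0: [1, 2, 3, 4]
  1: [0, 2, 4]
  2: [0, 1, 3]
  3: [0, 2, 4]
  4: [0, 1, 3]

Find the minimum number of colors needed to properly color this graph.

W_{4} = C_{4} plus a hub adjacent to every cycle vertex.
The outer cycle needs 2 colors (even cycle); the hub is adjacent to all of them so needs a fresh color.
Chromatic number = 2 + 1 = 3.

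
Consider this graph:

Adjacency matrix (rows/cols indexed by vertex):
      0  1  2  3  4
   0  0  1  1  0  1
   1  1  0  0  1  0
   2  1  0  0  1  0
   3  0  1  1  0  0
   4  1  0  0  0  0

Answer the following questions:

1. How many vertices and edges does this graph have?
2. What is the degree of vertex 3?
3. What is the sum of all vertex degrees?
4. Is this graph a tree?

Count: 5 vertices, 5 edges.
Vertex 3 has neighbors [1, 2], degree = 2.
Handshaking lemma: 2 * 5 = 10.
A tree on 5 vertices has 4 edges. This graph has 5 edges (1 extra). Not a tree.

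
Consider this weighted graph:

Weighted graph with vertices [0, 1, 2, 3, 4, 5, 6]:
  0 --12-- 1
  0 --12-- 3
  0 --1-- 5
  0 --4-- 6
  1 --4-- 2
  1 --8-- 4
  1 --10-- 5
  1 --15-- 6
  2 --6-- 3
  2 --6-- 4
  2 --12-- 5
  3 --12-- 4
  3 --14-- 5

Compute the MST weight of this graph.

Applying Kruskal's algorithm (sort edges by weight, add if no cycle):
  Add (0,5) w=1
  Add (0,6) w=4
  Add (1,2) w=4
  Add (2,3) w=6
  Add (2,4) w=6
  Skip (1,4) w=8 (creates cycle)
  Add (1,5) w=10
  Skip (0,3) w=12 (creates cycle)
  Skip (0,1) w=12 (creates cycle)
  Skip (2,5) w=12 (creates cycle)
  Skip (3,4) w=12 (creates cycle)
  Skip (3,5) w=14 (creates cycle)
  Skip (1,6) w=15 (creates cycle)
MST weight = 31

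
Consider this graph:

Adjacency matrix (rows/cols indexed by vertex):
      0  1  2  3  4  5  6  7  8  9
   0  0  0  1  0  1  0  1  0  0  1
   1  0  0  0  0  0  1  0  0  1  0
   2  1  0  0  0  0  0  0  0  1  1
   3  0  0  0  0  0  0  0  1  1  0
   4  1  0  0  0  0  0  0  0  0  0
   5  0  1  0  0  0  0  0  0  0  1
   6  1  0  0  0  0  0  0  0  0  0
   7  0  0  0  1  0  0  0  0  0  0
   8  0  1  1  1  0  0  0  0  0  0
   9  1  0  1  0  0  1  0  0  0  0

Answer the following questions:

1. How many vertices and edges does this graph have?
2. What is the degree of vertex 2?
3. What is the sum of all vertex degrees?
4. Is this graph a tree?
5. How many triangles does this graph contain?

Count: 10 vertices, 11 edges.
Vertex 2 has neighbors [0, 8, 9], degree = 3.
Handshaking lemma: 2 * 11 = 22.
A tree on 10 vertices has 9 edges. This graph has 11 edges (2 extra). Not a tree.
Number of triangles = 1.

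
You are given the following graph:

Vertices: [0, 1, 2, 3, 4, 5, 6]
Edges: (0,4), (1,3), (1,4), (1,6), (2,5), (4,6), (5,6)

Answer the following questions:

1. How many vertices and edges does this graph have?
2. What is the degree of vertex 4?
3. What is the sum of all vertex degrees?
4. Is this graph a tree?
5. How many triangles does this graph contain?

Count: 7 vertices, 7 edges.
Vertex 4 has neighbors [0, 1, 6], degree = 3.
Handshaking lemma: 2 * 7 = 14.
A tree on 7 vertices has 6 edges. This graph has 7 edges (1 extra). Not a tree.
Number of triangles = 1.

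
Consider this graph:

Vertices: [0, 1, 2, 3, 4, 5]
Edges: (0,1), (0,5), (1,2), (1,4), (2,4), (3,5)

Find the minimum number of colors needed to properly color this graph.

The graph has a maximum clique of size 3 (lower bound on chromatic number).
A valid 3-coloring: {0: 1, 1: 0, 2: 1, 3: 1, 4: 2, 5: 0}.
Chromatic number = 3.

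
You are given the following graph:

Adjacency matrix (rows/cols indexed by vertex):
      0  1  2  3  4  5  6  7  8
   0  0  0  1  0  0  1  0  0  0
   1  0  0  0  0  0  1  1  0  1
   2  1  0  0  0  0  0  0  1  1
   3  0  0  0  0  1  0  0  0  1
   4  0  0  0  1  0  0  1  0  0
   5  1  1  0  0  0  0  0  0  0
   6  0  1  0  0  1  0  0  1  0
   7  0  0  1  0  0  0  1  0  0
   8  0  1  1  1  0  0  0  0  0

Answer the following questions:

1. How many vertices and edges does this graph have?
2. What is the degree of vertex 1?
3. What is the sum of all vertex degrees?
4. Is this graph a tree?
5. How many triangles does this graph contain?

Count: 9 vertices, 11 edges.
Vertex 1 has neighbors [5, 6, 8], degree = 3.
Handshaking lemma: 2 * 11 = 22.
A tree on 9 vertices has 8 edges. This graph has 11 edges (3 extra). Not a tree.
Number of triangles = 0.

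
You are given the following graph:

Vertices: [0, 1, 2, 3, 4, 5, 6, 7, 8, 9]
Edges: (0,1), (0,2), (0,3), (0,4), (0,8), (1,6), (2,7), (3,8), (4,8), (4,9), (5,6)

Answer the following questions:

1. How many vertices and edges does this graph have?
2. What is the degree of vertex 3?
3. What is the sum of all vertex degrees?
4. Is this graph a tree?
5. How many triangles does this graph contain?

Count: 10 vertices, 11 edges.
Vertex 3 has neighbors [0, 8], degree = 2.
Handshaking lemma: 2 * 11 = 22.
A tree on 10 vertices has 9 edges. This graph has 11 edges (2 extra). Not a tree.
Number of triangles = 2.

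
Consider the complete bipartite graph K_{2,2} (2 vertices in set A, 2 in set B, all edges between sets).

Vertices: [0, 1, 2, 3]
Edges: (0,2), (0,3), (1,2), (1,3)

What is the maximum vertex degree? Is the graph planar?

Set-A vertices have degree 2; set-B vertices have degree 2. Maximum degree = max(2,2) = 2.
min(2,2) <= 2, so K_{2,2} avoids a K_{3,3} subdivision and is planar.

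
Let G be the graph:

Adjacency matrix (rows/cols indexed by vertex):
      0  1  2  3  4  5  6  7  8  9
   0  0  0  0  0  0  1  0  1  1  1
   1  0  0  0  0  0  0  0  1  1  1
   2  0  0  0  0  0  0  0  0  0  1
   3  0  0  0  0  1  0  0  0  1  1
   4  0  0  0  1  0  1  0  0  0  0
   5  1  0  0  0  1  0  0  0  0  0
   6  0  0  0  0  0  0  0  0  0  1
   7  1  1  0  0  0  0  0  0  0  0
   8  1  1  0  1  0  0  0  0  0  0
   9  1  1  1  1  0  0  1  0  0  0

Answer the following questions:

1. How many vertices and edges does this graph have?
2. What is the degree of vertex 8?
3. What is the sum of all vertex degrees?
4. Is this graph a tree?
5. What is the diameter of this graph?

Count: 10 vertices, 13 edges.
Vertex 8 has neighbors [0, 1, 3], degree = 3.
Handshaking lemma: 2 * 13 = 26.
A tree on 10 vertices has 9 edges. This graph has 13 edges (4 extra). Not a tree.
Diameter (longest shortest path) = 3.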